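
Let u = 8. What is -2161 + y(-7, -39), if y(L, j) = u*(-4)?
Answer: -2193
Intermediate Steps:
y(L, j) = -32 (y(L, j) = 8*(-4) = -32)
-2161 + y(-7, -39) = -2161 - 32 = -2193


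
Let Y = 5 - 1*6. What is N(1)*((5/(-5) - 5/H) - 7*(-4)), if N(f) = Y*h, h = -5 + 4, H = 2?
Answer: 49/2 ≈ 24.500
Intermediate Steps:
h = -1
Y = -1 (Y = 5 - 6 = -1)
N(f) = 1 (N(f) = -1*(-1) = 1)
N(1)*((5/(-5) - 5/H) - 7*(-4)) = 1*((5/(-5) - 5/2) - 7*(-4)) = 1*((5*(-1/5) - 5*1/2) + 28) = 1*((-1 - 5/2) + 28) = 1*(-7/2 + 28) = 1*(49/2) = 49/2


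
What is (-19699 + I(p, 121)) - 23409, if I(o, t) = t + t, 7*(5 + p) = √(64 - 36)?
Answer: -42866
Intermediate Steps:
p = -5 + 2*√7/7 (p = -5 + √(64 - 36)/7 = -5 + √28/7 = -5 + (2*√7)/7 = -5 + 2*√7/7 ≈ -4.2441)
I(o, t) = 2*t
(-19699 + I(p, 121)) - 23409 = (-19699 + 2*121) - 23409 = (-19699 + 242) - 23409 = -19457 - 23409 = -42866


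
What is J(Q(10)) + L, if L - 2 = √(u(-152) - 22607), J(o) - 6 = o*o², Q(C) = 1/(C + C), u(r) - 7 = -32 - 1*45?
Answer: 64001/8000 + I*√22677 ≈ 8.0001 + 150.59*I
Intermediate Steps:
u(r) = -70 (u(r) = 7 + (-32 - 1*45) = 7 + (-32 - 45) = 7 - 77 = -70)
Q(C) = 1/(2*C)
J(o) = 6 + o³ (J(o) = 6 + o*o² = 6 + o³)
L = 2 + I*√22677 (L = 2 + √(-70 - 22607) = 2 + √(-22677) = 2 + I*√22677 ≈ 2.0 + 150.59*I)
J(Q(10)) + L = (6 + ((½)/10)³) + (2 + I*√22677) = (6 + ((½)*(⅒))³) + (2 + I*√22677) = (6 + (1/20)³) + (2 + I*√22677) = (6 + 1/8000) + (2 + I*√22677) = 48001/8000 + (2 + I*√22677) = 64001/8000 + I*√22677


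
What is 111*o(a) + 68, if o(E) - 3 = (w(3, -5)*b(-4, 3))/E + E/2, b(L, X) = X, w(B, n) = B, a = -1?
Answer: -1307/2 ≈ -653.50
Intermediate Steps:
o(E) = 3 + E/2 + 9/E (o(E) = 3 + ((3*3)/E + E/2) = 3 + (9/E + E*(½)) = 3 + (9/E + E/2) = 3 + (E/2 + 9/E) = 3 + E/2 + 9/E)
111*o(a) + 68 = 111*(3 + (½)*(-1) + 9/(-1)) + 68 = 111*(3 - ½ + 9*(-1)) + 68 = 111*(3 - ½ - 9) + 68 = 111*(-13/2) + 68 = -1443/2 + 68 = -1307/2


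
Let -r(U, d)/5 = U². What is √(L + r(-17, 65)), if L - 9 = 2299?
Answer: √863 ≈ 29.377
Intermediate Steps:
L = 2308 (L = 9 + 2299 = 2308)
r(U, d) = -5*U²
√(L + r(-17, 65)) = √(2308 - 5*(-17)²) = √(2308 - 5*289) = √(2308 - 1445) = √863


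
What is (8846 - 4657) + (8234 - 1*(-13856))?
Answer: 26279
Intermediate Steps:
(8846 - 4657) + (8234 - 1*(-13856)) = 4189 + (8234 + 13856) = 4189 + 22090 = 26279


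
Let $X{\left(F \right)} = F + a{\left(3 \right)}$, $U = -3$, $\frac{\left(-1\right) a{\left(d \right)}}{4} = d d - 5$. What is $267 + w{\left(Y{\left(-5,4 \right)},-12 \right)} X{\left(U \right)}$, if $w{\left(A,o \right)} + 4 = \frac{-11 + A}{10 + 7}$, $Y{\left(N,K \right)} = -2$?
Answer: $\frac{6078}{17} \approx 357.53$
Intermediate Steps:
$a{\left(d \right)} = 20 - 4 d^{2}$ ($a{\left(d \right)} = - 4 \left(d d - 5\right) = - 4 \left(d^{2} - 5\right) = - 4 \left(-5 + d^{2}\right) = 20 - 4 d^{2}$)
$w{\left(A,o \right)} = - \frac{79}{17} + \frac{A}{17}$ ($w{\left(A,o \right)} = -4 + \frac{-11 + A}{10 + 7} = -4 + \frac{-11 + A}{17} = -4 + \left(-11 + A\right) \frac{1}{17} = -4 + \left(- \frac{11}{17} + \frac{A}{17}\right) = - \frac{79}{17} + \frac{A}{17}$)
$X{\left(F \right)} = -16 + F$ ($X{\left(F \right)} = F + \left(20 - 4 \cdot 3^{2}\right) = F + \left(20 - 36\right) = F - 16 = -16 + F$)
$267 + w{\left(Y{\left(-5,4 \right)},-12 \right)} X{\left(U \right)} = 267 + \left(- \frac{79}{17} + \frac{1}{17} \left(-2\right)\right) \left(-16 - 3\right) = 267 + \left(- \frac{79}{17} - \frac{2}{17}\right) \left(-19\right) = 267 - - \frac{1539}{17} = 267 + \frac{1539}{17} = \frac{6078}{17}$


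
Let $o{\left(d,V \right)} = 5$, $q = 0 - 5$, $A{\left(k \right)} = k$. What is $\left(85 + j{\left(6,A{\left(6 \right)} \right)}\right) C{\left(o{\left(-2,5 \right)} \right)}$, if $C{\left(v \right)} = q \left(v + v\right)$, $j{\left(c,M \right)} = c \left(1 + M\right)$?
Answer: $-6350$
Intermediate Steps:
$q = -5$ ($q = 0 - 5 = -5$)
$C{\left(v \right)} = - 10 v$ ($C{\left(v \right)} = - 5 \left(v + v\right) = - 5 \cdot 2 v = - 10 v$)
$\left(85 + j{\left(6,A{\left(6 \right)} \right)}\right) C{\left(o{\left(-2,5 \right)} \right)} = \left(85 + 6 \left(1 + 6\right)\right) \left(\left(-10\right) 5\right) = \left(85 + 6 \cdot 7\right) \left(-50\right) = \left(85 + 42\right) \left(-50\right) = 127 \left(-50\right) = -6350$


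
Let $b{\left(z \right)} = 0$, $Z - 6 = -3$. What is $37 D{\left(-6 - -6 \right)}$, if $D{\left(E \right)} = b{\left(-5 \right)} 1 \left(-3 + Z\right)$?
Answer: $0$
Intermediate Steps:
$Z = 3$ ($Z = 6 - 3 = 3$)
$D{\left(E \right)} = 0$ ($D{\left(E \right)} = 0 \cdot 1 \left(-3 + 3\right) = 0 \cdot 1 \cdot 0 = 0 \cdot 0 = 0$)
$37 D{\left(-6 - -6 \right)} = 37 \cdot 0 = 0$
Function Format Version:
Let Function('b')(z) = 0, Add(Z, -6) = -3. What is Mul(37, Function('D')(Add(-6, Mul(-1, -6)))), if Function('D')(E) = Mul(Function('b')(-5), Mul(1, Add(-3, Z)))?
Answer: 0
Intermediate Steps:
Z = 3 (Z = Add(6, -3) = 3)
Function('D')(E) = 0 (Function('D')(E) = Mul(0, Mul(1, Add(-3, 3))) = Mul(0, Mul(1, 0)) = Mul(0, 0) = 0)
Mul(37, Function('D')(Add(-6, Mul(-1, -6)))) = Mul(37, 0) = 0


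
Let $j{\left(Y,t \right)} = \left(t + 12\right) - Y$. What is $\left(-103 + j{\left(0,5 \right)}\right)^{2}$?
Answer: $7396$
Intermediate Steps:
$j{\left(Y,t \right)} = 12 + t - Y$ ($j{\left(Y,t \right)} = \left(12 + t\right) - Y = 12 + t - Y$)
$\left(-103 + j{\left(0,5 \right)}\right)^{2} = \left(-103 + \left(12 + 5 - 0\right)\right)^{2} = \left(-103 + \left(12 + 5 + 0\right)\right)^{2} = \left(-103 + 17\right)^{2} = \left(-86\right)^{2} = 7396$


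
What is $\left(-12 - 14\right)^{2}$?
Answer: $676$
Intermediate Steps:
$\left(-12 - 14\right)^{2} = \left(-26\right)^{2} = 676$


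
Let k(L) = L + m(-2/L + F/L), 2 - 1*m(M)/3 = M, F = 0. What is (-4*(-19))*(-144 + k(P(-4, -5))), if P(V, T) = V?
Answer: -10906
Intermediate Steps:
m(M) = 6 - 3*M
k(L) = 6 + L + 6/L (k(L) = L + (6 - 3*(-2/L + 0/L)) = L + (6 - 3*(-2/L + 0)) = L + (6 - (-6)/L) = L + (6 + 6/L) = 6 + L + 6/L)
(-4*(-19))*(-144 + k(P(-4, -5))) = (-4*(-19))*(-144 + (6 - 4 + 6/(-4))) = 76*(-144 + (6 - 4 + 6*(-1/4))) = 76*(-144 + (6 - 4 - 3/2)) = 76*(-144 + 1/2) = 76*(-287/2) = -10906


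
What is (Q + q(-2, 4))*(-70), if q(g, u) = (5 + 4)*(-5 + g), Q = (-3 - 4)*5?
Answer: 6860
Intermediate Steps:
Q = -35 (Q = -7*5 = -35)
q(g, u) = -45 + 9*g (q(g, u) = 9*(-5 + g) = -45 + 9*g)
(Q + q(-2, 4))*(-70) = (-35 + (-45 + 9*(-2)))*(-70) = (-35 + (-45 - 18))*(-70) = (-35 - 63)*(-70) = -98*(-70) = 6860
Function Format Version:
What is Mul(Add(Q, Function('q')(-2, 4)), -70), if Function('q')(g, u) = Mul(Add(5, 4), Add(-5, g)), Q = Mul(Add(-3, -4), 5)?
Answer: 6860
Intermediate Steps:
Q = -35 (Q = Mul(-7, 5) = -35)
Function('q')(g, u) = Add(-45, Mul(9, g)) (Function('q')(g, u) = Mul(9, Add(-5, g)) = Add(-45, Mul(9, g)))
Mul(Add(Q, Function('q')(-2, 4)), -70) = Mul(Add(-35, Add(-45, Mul(9, -2))), -70) = Mul(Add(-35, Add(-45, -18)), -70) = Mul(Add(-35, -63), -70) = Mul(-98, -70) = 6860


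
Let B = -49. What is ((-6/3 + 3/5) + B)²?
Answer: 63504/25 ≈ 2540.2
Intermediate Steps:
((-6/3 + 3/5) + B)² = ((-6/3 + 3/5) - 49)² = ((-6*⅓ + 3*(⅕)) - 49)² = ((-2 + ⅗) - 49)² = (-7/5 - 49)² = (-252/5)² = 63504/25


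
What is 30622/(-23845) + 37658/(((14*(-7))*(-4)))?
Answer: 1764843/18620 ≈ 94.782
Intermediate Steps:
30622/(-23845) + 37658/(((14*(-7))*(-4))) = 30622*(-1/23845) + 37658/((-98*(-4))) = -122/95 + 37658/392 = -122/95 + 37658*(1/392) = -122/95 + 18829/196 = 1764843/18620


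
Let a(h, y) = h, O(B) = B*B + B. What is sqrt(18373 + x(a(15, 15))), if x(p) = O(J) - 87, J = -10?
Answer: 2*sqrt(4594) ≈ 135.56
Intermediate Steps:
O(B) = B + B**2 (O(B) = B**2 + B = B + B**2)
x(p) = 3 (x(p) = -10*(1 - 10) - 87 = -10*(-9) - 87 = 90 - 87 = 3)
sqrt(18373 + x(a(15, 15))) = sqrt(18373 + 3) = sqrt(18376) = 2*sqrt(4594)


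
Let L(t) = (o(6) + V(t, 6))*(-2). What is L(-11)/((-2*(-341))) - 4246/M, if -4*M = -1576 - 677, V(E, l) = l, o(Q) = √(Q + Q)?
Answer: -5805062/768273 - 2*√3/341 ≈ -7.5661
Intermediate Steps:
o(Q) = √2*√Q (o(Q) = √(2*Q) = √2*√Q)
L(t) = -12 - 4*√3 (L(t) = (√2*√6 + 6)*(-2) = (2*√3 + 6)*(-2) = (6 + 2*√3)*(-2) = -12 - 4*√3)
M = 2253/4 (M = -(-1576 - 677)/4 = -¼*(-2253) = 2253/4 ≈ 563.25)
L(-11)/((-2*(-341))) - 4246/M = (-12 - 4*√3)/((-2*(-341))) - 4246/2253/4 = (-12 - 4*√3)/682 - 4246*4/2253 = (-12 - 4*√3)*(1/682) - 16984/2253 = (-6/341 - 2*√3/341) - 16984/2253 = -5805062/768273 - 2*√3/341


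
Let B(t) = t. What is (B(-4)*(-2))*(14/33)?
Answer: 112/33 ≈ 3.3939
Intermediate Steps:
(B(-4)*(-2))*(14/33) = (-4*(-2))*(14/33) = 8*(14*(1/33)) = 8*(14/33) = 112/33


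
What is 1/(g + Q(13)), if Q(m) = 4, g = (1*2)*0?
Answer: ¼ ≈ 0.25000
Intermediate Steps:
g = 0 (g = 2*0 = 0)
1/(g + Q(13)) = 1/(0 + 4) = 1/4 = ¼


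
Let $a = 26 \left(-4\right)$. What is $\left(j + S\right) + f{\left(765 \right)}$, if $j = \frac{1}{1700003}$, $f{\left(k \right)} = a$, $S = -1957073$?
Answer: $- \frac{3327206771530}{1700003} \approx -1.9572 \cdot 10^{6}$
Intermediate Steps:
$a = -104$
$f{\left(k \right)} = -104$
$j = \frac{1}{1700003} \approx 5.8823 \cdot 10^{-7}$
$\left(j + S\right) + f{\left(765 \right)} = \left(\frac{1}{1700003} - 1957073\right) - 104 = - \frac{3327029971218}{1700003} - 104 = - \frac{3327206771530}{1700003}$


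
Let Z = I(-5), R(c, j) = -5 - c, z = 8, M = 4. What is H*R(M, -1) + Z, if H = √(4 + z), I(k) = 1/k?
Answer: -⅕ - 18*√3 ≈ -31.377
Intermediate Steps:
H = 2*√3 (H = √(4 + 8) = √12 = 2*√3 ≈ 3.4641)
Z = -⅕ (Z = 1/(-5) = -⅕ ≈ -0.20000)
H*R(M, -1) + Z = (2*√3)*(-5 - 1*4) - ⅕ = (2*√3)*(-5 - 4) - ⅕ = (2*√3)*(-9) - ⅕ = -18*√3 - ⅕ = -⅕ - 18*√3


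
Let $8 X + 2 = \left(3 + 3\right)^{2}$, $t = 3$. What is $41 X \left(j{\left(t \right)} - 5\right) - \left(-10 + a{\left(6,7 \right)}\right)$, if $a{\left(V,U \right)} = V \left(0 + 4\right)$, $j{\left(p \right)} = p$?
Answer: $- \frac{725}{2} \approx -362.5$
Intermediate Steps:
$a{\left(V,U \right)} = 4 V$ ($a{\left(V,U \right)} = V 4 = 4 V$)
$X = \frac{17}{4}$ ($X = - \frac{1}{4} + \frac{\left(3 + 3\right)^{2}}{8} = - \frac{1}{4} + \frac{6^{2}}{8} = - \frac{1}{4} + \frac{1}{8} \cdot 36 = - \frac{1}{4} + \frac{9}{2} = \frac{17}{4} \approx 4.25$)
$41 X \left(j{\left(t \right)} - 5\right) - \left(-10 + a{\left(6,7 \right)}\right) = 41 \frac{17 \left(3 - 5\right)}{4} + \left(10 - 4 \cdot 6\right) = 41 \cdot \frac{17}{4} \left(-2\right) + \left(10 - 24\right) = 41 \left(- \frac{17}{2}\right) + \left(10 - 24\right) = - \frac{697}{2} - 14 = - \frac{725}{2}$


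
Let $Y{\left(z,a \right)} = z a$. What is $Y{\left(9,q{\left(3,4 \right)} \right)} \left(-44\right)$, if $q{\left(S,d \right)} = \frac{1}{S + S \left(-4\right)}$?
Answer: $44$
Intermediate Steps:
$q{\left(S,d \right)} = - \frac{1}{3 S}$ ($q{\left(S,d \right)} = \frac{1}{S - 4 S} = \frac{1}{\left(-3\right) S} = - \frac{1}{3 S}$)
$Y{\left(z,a \right)} = a z$
$Y{\left(9,q{\left(3,4 \right)} \right)} \left(-44\right) = - \frac{1}{3 \cdot 3} \cdot 9 \left(-44\right) = \left(- \frac{1}{3}\right) \frac{1}{3} \cdot 9 \left(-44\right) = \left(- \frac{1}{9}\right) 9 \left(-44\right) = \left(-1\right) \left(-44\right) = 44$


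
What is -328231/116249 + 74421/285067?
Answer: -84916459648/33138753683 ≈ -2.5625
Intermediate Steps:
-328231/116249 + 74421/285067 = -84916459648/33138753683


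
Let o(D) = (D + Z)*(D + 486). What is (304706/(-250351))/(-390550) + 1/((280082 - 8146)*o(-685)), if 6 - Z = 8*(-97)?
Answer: 799679525879099/256618222650672747200 ≈ 3.1162e-6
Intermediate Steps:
Z = 782 (Z = 6 - 8*(-97) = 6 - 1*(-776) = 6 + 776 = 782)
o(D) = (486 + D)*(782 + D) (o(D) = (D + 782)*(D + 486) = (782 + D)*(486 + D) = (486 + D)*(782 + D))
(304706/(-250351))/(-390550) + 1/((280082 - 8146)*o(-685)) = (304706/(-250351))/(-390550) + 1/((280082 - 8146)*(380052 + (-685)² + 1268*(-685))) = (304706*(-1/250351))*(-1/390550) + 1/(271936*(380052 + 469225 - 868580)) = -304706/250351*(-1/390550) + (1/271936)/(-19303) = 152353/48887291525 + (1/271936)*(-1/19303) = 152353/48887291525 - 1/5249180608 = 799679525879099/256618222650672747200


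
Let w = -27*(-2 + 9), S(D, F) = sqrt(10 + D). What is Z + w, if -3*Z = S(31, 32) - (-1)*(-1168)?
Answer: 601/3 - sqrt(41)/3 ≈ 198.20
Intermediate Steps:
w = -189 (w = -27*7 = -189)
Z = 1168/3 - sqrt(41)/3 (Z = -(sqrt(10 + 31) - (-1)*(-1168))/3 = -(sqrt(41) - 1*1168)/3 = -(sqrt(41) - 1168)/3 = -(-1168 + sqrt(41))/3 = 1168/3 - sqrt(41)/3 ≈ 387.20)
Z + w = (1168/3 - sqrt(41)/3) - 189 = 601/3 - sqrt(41)/3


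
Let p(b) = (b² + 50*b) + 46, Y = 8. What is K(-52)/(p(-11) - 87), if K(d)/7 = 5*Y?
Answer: -28/47 ≈ -0.59575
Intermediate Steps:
p(b) = 46 + b² + 50*b
K(d) = 280 (K(d) = 7*(5*8) = 7*40 = 280)
K(-52)/(p(-11) - 87) = 280/((46 + (-11)² + 50*(-11)) - 87) = 280/((46 + 121 - 550) - 87) = 280/(-383 - 87) = 280/(-470) = 280*(-1/470) = -28/47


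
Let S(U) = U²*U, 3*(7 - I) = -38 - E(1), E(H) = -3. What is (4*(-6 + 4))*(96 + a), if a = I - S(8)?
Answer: 9536/3 ≈ 3178.7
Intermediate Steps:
I = 56/3 (I = 7 - (-38 - 1*(-3))/3 = 7 - (-38 + 3)/3 = 7 - ⅓*(-35) = 7 + 35/3 = 56/3 ≈ 18.667)
S(U) = U³
a = -1480/3 (a = 56/3 - 1*8³ = 56/3 - 1*512 = 56/3 - 512 = -1480/3 ≈ -493.33)
(4*(-6 + 4))*(96 + a) = (4*(-6 + 4))*(96 - 1480/3) = (4*(-2))*(-1192/3) = -8*(-1192/3) = 9536/3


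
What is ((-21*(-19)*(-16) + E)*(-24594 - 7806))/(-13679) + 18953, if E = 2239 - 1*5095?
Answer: -40117913/13679 ≈ -2932.8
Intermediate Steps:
E = -2856 (E = 2239 - 5095 = -2856)
((-21*(-19)*(-16) + E)*(-24594 - 7806))/(-13679) + 18953 = ((-21*(-19)*(-16) - 2856)*(-24594 - 7806))/(-13679) + 18953 = ((399*(-16) - 2856)*(-32400))*(-1/13679) + 18953 = ((-6384 - 2856)*(-32400))*(-1/13679) + 18953 = -9240*(-32400)*(-1/13679) + 18953 = 299376000*(-1/13679) + 18953 = -299376000/13679 + 18953 = -40117913/13679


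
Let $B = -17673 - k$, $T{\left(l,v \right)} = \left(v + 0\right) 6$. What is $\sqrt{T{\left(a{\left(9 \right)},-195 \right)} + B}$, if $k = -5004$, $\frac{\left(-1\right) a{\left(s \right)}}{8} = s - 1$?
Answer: $i \sqrt{13839} \approx 117.64 i$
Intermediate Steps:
$a{\left(s \right)} = 8 - 8 s$ ($a{\left(s \right)} = - 8 \left(s - 1\right) = - 8 \left(-1 + s\right) = 8 - 8 s$)
$T{\left(l,v \right)} = 6 v$ ($T{\left(l,v \right)} = v 6 = 6 v$)
$B = -12669$ ($B = -17673 - -5004 = -17673 + 5004 = -12669$)
$\sqrt{T{\left(a{\left(9 \right)},-195 \right)} + B} = \sqrt{6 \left(-195\right) - 12669} = \sqrt{-1170 - 12669} = \sqrt{-13839} = i \sqrt{13839}$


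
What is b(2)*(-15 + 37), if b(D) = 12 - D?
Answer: 220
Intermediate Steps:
b(2)*(-15 + 37) = (12 - 1*2)*(-15 + 37) = (12 - 2)*22 = 10*22 = 220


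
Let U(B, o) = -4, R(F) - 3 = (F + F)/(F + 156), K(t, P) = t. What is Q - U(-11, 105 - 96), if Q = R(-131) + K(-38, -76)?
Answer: -1037/25 ≈ -41.480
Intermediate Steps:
R(F) = 3 + 2*F/(156 + F) (R(F) = 3 + (F + F)/(F + 156) = 3 + (2*F)/(156 + F) = 3 + 2*F/(156 + F))
Q = -1137/25 (Q = (468 + 5*(-131))/(156 - 131) - 38 = (468 - 655)/25 - 38 = (1/25)*(-187) - 38 = -187/25 - 38 = -1137/25 ≈ -45.480)
Q - U(-11, 105 - 96) = -1137/25 - 1*(-4) = -1137/25 + 4 = -1037/25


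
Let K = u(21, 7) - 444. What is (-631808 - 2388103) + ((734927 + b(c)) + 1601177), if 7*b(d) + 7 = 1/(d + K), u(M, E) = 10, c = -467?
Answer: -4312777057/6307 ≈ -6.8381e+5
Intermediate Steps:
K = -434 (K = 10 - 444 = -434)
b(d) = -1 + 1/(7*(-434 + d)) (b(d) = -1 + 1/(7*(d - 434)) = -1 + 1/(7*(-434 + d)))
(-631808 - 2388103) + ((734927 + b(c)) + 1601177) = (-631808 - 2388103) + ((734927 + (3039/7 - 1*(-467))/(-434 - 467)) + 1601177) = -3019911 + ((734927 + (3039/7 + 467)/(-901)) + 1601177) = -3019911 + ((734927 - 1/901*6308/7) + 1601177) = -3019911 + ((734927 - 6308/6307) + 1601177) = -3019911 + (4635178281/6307 + 1601177) = -3019911 + 14733801620/6307 = -4312777057/6307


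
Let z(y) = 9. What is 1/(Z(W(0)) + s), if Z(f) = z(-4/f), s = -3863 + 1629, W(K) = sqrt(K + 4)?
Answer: -1/2225 ≈ -0.00044944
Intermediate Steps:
W(K) = sqrt(4 + K)
s = -2234
Z(f) = 9
1/(Z(W(0)) + s) = 1/(9 - 2234) = 1/(-2225) = -1/2225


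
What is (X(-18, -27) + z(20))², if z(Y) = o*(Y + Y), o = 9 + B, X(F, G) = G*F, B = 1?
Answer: 784996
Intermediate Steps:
X(F, G) = F*G
o = 10 (o = 9 + 1 = 10)
z(Y) = 20*Y (z(Y) = 10*(Y + Y) = 10*(2*Y) = 20*Y)
(X(-18, -27) + z(20))² = (-18*(-27) + 20*20)² = (486 + 400)² = 886² = 784996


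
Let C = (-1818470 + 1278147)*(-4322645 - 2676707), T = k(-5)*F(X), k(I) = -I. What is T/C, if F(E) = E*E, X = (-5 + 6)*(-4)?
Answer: 10/472738858837 ≈ 2.1153e-11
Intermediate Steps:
X = -4 (X = 1*(-4) = -4)
F(E) = E²
T = 80 (T = -1*(-5)*(-4)² = 5*16 = 80)
C = 3781910870696 (C = -540323*(-6999352) = 3781910870696)
T/C = 80/3781910870696 = 80*(1/3781910870696) = 10/472738858837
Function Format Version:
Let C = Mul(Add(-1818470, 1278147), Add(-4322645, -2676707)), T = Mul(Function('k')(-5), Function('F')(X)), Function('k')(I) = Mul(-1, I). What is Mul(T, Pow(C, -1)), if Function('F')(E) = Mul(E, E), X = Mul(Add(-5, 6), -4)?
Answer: Rational(10, 472738858837) ≈ 2.1153e-11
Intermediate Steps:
X = -4 (X = Mul(1, -4) = -4)
Function('F')(E) = Pow(E, 2)
T = 80 (T = Mul(Mul(-1, -5), Pow(-4, 2)) = Mul(5, 16) = 80)
C = 3781910870696 (C = Mul(-540323, -6999352) = 3781910870696)
Mul(T, Pow(C, -1)) = Mul(80, Pow(3781910870696, -1)) = Mul(80, Rational(1, 3781910870696)) = Rational(10, 472738858837)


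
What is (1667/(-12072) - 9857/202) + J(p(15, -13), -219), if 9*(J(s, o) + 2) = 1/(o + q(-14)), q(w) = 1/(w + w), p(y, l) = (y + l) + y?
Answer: -1142658515309/22433385528 ≈ -50.936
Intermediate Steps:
p(y, l) = l + 2*y (p(y, l) = (l + y) + y = l + 2*y)
q(w) = 1/(2*w)
J(s, o) = -2 + 1/(9*(-1/28 + o)) (J(s, o) = -2 + 1/(9*(o + (½)/(-14))) = -2 + 1/(9*(o + (½)*(-1/14))) = -2 + 1/(9*(o - 1/28)) = -2 + 1/(9*(-1/28 + o)))
(1667/(-12072) - 9857/202) + J(p(15, -13), -219) = (1667/(-12072) - 9857/202) + 2*(23 - 252*(-219))/(9*(-1 + 28*(-219))) = (1667*(-1/12072) - 9857*1/202) + 2*(23 + 55188)/(9*(-1 - 6132)) = (-1667/12072 - 9857/202) + (2/9)*55211/(-6133) = -59665219/1219272 + (2/9)*(-1/6133)*55211 = -59665219/1219272 - 110422/55197 = -1142658515309/22433385528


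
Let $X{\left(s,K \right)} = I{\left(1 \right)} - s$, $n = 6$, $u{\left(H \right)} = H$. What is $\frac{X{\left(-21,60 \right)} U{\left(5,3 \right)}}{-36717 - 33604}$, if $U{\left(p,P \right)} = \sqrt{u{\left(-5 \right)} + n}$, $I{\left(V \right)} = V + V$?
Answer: $- \frac{23}{70321} \approx -0.00032707$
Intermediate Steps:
$I{\left(V \right)} = 2 V$
$U{\left(p,P \right)} = 1$ ($U{\left(p,P \right)} = \sqrt{-5 + 6} = \sqrt{1} = 1$)
$X{\left(s,K \right)} = 2 - s$ ($X{\left(s,K \right)} = 2 \cdot 1 - s = 2 - s$)
$\frac{X{\left(-21,60 \right)} U{\left(5,3 \right)}}{-36717 - 33604} = \frac{\left(2 - -21\right) 1}{-36717 - 33604} = \frac{\left(2 + 21\right) 1}{-70321} = 23 \cdot 1 \left(- \frac{1}{70321}\right) = 23 \left(- \frac{1}{70321}\right) = - \frac{23}{70321}$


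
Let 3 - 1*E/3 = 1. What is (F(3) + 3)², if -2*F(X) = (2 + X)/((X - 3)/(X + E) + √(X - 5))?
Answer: 47/8 + 15*I*√2/2 ≈ 5.875 + 10.607*I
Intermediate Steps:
E = 6 (E = 9 - 3*1 = 9 - 3 = 6)
F(X) = -(2 + X)/(2*(√(-5 + X) + (-3 + X)/(6 + X))) (F(X) = -(2 + X)/(2*((X - 3)/(X + 6) + √(X - 5))) = -(2 + X)/(2*((-3 + X)/(6 + X) + √(-5 + X))) = -(2 + X)/(2*(√(-5 + X) + (-3 + X)/(6 + X))))
(F(3) + 3)² = ((-6 - 4*3 - ½*3²)/(-3 + 3 + 6*√(-5 + 3) + 3*√(-5 + 3)) + 3)² = ((-6 - 12 - ½*9)/(-3 + 3 + 6*√(-2) + 3*√(-2)) + 3)² = ((-6 - 12 - 9/2)/(-3 + 3 + 6*(I*√2) + 3*(I*√2)) + 3)² = (-45/2/(-3 + 3 + 6*I*√2 + 3*I*√2) + 3)² = (-45/2/(9*I*√2) + 3)² = (-I*√2/18*(-45/2) + 3)² = (5*I*√2/4 + 3)² = (3 + 5*I*√2/4)²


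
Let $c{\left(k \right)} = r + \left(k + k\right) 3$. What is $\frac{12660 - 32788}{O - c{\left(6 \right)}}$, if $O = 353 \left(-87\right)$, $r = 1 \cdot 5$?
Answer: $\frac{629}{961} \approx 0.65453$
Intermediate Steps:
$r = 5$
$c{\left(k \right)} = 5 + 6 k$ ($c{\left(k \right)} = 5 + \left(k + k\right) 3 = 5 + 2 k 3 = 5 + 6 k$)
$O = -30711$
$\frac{12660 - 32788}{O - c{\left(6 \right)}} = \frac{12660 - 32788}{-30711 - \left(5 + 6 \cdot 6\right)} = - \frac{20128}{-30711 - \left(5 + 36\right)} = - \frac{20128}{-30711 - 41} = - \frac{20128}{-30752} = \left(-20128\right) \left(- \frac{1}{30752}\right) = \frac{629}{961}$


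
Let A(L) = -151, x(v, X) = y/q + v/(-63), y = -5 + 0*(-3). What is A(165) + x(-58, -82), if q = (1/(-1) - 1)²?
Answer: -38135/252 ≈ -151.33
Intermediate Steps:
y = -5 (y = -5 + 0 = -5)
q = 4 (q = (-1 - 1)² = (-2)² = 4)
x(v, X) = -5/4 - v/63 (x(v, X) = -5/4 + v/(-63) = -5*¼ + v*(-1/63) = -5/4 - v/63)
A(165) + x(-58, -82) = -151 + (-5/4 - 1/63*(-58)) = -151 + (-5/4 + 58/63) = -151 - 83/252 = -38135/252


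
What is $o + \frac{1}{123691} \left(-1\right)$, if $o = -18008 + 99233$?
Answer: $\frac{10046801474}{123691} \approx 81225.0$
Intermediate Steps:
$o = 81225$
$o + \frac{1}{123691} \left(-1\right) = 81225 + \frac{1}{123691} \left(-1\right) = 81225 - \frac{1}{123691} = \frac{10046801474}{123691}$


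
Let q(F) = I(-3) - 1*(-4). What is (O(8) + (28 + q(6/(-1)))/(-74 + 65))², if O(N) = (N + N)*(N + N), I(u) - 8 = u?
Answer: 5139289/81 ≈ 63448.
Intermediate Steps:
I(u) = 8 + u
q(F) = 9 (q(F) = (8 - 3) - 1*(-4) = 5 + 4 = 9)
O(N) = 4*N² (O(N) = (2*N)*(2*N) = 4*N²)
(O(8) + (28 + q(6/(-1)))/(-74 + 65))² = (4*8² + (28 + 9)/(-74 + 65))² = (4*64 + 37/(-9))² = (256 + 37*(-⅑))² = (256 - 37/9)² = (2267/9)² = 5139289/81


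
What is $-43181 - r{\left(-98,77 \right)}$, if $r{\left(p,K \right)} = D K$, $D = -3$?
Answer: $-42950$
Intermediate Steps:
$r{\left(p,K \right)} = - 3 K$
$-43181 - r{\left(-98,77 \right)} = -43181 - \left(-3\right) 77 = -43181 - -231 = -43181 + 231 = -42950$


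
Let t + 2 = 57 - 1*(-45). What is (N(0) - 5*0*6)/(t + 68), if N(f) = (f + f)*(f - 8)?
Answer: 0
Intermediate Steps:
t = 100 (t = -2 + (57 - 1*(-45)) = -2 + (57 + 45) = -2 + 102 = 100)
N(f) = 2*f*(-8 + f) (N(f) = (2*f)*(-8 + f) = 2*f*(-8 + f))
(N(0) - 5*0*6)/(t + 68) = (2*0*(-8 + 0) - 5*0*6)/(100 + 68) = (2*0*(-8) + 0*6)/168 = (0 + 0)/168 = (1/168)*0 = 0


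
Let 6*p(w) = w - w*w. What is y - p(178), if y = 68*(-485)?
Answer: -27729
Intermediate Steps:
y = -32980
p(w) = -w²/6 + w/6 (p(w) = (w - w*w)/6 = (w - w²)/6 = -w²/6 + w/6)
y - p(178) = -32980 - 178*(1 - 1*178)/6 = -32980 - 178*(1 - 178)/6 = -32980 - 178*(-177)/6 = -32980 - 1*(-5251) = -32980 + 5251 = -27729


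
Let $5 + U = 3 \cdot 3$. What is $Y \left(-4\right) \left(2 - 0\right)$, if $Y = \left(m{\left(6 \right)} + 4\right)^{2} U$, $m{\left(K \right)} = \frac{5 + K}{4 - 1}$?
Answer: $- \frac{16928}{9} \approx -1880.9$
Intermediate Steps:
$m{\left(K \right)} = \frac{5}{3} + \frac{K}{3}$ ($m{\left(K \right)} = \frac{5 + K}{3} = \left(5 + K\right) \frac{1}{3} = \frac{5}{3} + \frac{K}{3}$)
$U = 4$ ($U = -5 + 3 \cdot 3 = -5 + 9 = 4$)
$Y = \frac{2116}{9}$ ($Y = \left(\left(\frac{5}{3} + \frac{1}{3} \cdot 6\right) + 4\right)^{2} \cdot 4 = \left(\left(\frac{5}{3} + 2\right) + 4\right)^{2} \cdot 4 = \left(\frac{11}{3} + 4\right)^{2} \cdot 4 = \left(\frac{23}{3}\right)^{2} \cdot 4 = \frac{529}{9} \cdot 4 = \frac{2116}{9} \approx 235.11$)
$Y \left(-4\right) \left(2 - 0\right) = \frac{2116}{9} \left(-4\right) \left(2 - 0\right) = - \frac{8464 \left(2 + 0\right)}{9} = \left(- \frac{8464}{9}\right) 2 = - \frac{16928}{9}$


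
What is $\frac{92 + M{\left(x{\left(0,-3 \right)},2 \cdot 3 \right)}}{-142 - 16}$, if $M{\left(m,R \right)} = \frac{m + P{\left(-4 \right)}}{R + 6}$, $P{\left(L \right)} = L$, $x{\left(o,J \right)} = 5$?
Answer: $- \frac{1105}{1896} \approx -0.58281$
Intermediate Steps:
$M{\left(m,R \right)} = \frac{-4 + m}{6 + R}$ ($M{\left(m,R \right)} = \frac{m - 4}{R + 6} = \frac{-4 + m}{6 + R}$)
$\frac{92 + M{\left(x{\left(0,-3 \right)},2 \cdot 3 \right)}}{-142 - 16} = \frac{92 + \frac{-4 + 5}{6 + 2 \cdot 3}}{-142 - 16} = \frac{92 + \frac{1}{6 + 6} \cdot 1}{-142 - 16} = \frac{92 + \frac{1}{12} \cdot 1}{-142 - 16} = \frac{92 + \frac{1}{12} \cdot 1}{-158} = - \frac{92 + \frac{1}{12}}{158} = \left(- \frac{1}{158}\right) \frac{1105}{12} = - \frac{1105}{1896}$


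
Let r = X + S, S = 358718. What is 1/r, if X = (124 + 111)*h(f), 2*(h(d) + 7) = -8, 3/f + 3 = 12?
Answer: 1/356133 ≈ 2.8079e-6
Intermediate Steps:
f = 1/3 (f = 3/(-3 + 12) = 3/9 = 3*(1/9) = 1/3 ≈ 0.33333)
h(d) = -11 (h(d) = -7 + (1/2)*(-8) = -7 - 4 = -11)
X = -2585 (X = (124 + 111)*(-11) = 235*(-11) = -2585)
r = 356133 (r = -2585 + 358718 = 356133)
1/r = 1/356133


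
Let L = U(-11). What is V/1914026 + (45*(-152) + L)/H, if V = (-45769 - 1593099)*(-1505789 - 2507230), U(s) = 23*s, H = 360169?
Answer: 1184381249572167365/344686415197 ≈ 3.4361e+6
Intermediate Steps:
L = -253 (L = 23*(-11) = -253)
V = 6576808422492 (V = -1638868*(-4013019) = 6576808422492)
V/1914026 + (45*(-152) + L)/H = 6576808422492/1914026 + (45*(-152) - 253)/360169 = 6576808422492*(1/1914026) + (-6840 - 253)*(1/360169) = 3288404211246/957013 - 7093*1/360169 = 3288404211246/957013 - 7093/360169 = 1184381249572167365/344686415197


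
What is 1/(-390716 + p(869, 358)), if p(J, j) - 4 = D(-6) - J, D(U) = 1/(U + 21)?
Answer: -15/5873714 ≈ -2.5538e-6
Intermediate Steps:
D(U) = 1/(21 + U)
p(J, j) = 61/15 - J (p(J, j) = 4 + (1/(21 - 6) - J) = 4 + (1/15 - J) = 61/15 - J)
1/(-390716 + p(869, 358)) = 1/(-390716 + (61/15 - 1*869)) = 1/(-390716 + (61/15 - 869)) = 1/(-390716 - 12974/15) = 1/(-5873714/15) = -15/5873714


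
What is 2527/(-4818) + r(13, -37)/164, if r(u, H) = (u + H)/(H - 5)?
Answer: -720431/1382766 ≈ -0.52101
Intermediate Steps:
r(u, H) = (H + u)/(-5 + H)
2527/(-4818) + r(13, -37)/164 = 2527/(-4818) + ((-37 + 13)/(-5 - 37))/164 = 2527*(-1/4818) + (-24/(-42))*(1/164) = -2527/4818 - 1/42*(-24)*(1/164) = -2527/4818 + (4/7)*(1/164) = -2527/4818 + 1/287 = -720431/1382766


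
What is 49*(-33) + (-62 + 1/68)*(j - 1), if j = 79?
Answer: -219363/34 ≈ -6451.9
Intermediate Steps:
49*(-33) + (-62 + 1/68)*(j - 1) = 49*(-33) + (-62 + 1/68)*(79 - 1) = -1617 + (-62 + 1/68)*78 = -1617 - 4215/68*78 = -1617 - 164385/34 = -219363/34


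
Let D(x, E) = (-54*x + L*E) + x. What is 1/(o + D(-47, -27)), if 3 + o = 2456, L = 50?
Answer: 1/3594 ≈ 0.00027824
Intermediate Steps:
D(x, E) = -53*x + 50*E (D(x, E) = (-54*x + 50*E) + x = -53*x + 50*E)
o = 2453 (o = -3 + 2456 = 2453)
1/(o + D(-47, -27)) = 1/(2453 + (-53*(-47) + 50*(-27))) = 1/(2453 + (2491 - 1350)) = 1/(2453 + 1141) = 1/3594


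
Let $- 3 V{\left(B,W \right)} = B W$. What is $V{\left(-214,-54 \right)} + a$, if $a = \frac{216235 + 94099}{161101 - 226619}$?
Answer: $- \frac{126342835}{32759} \approx -3856.7$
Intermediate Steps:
$a = - \frac{155167}{32759}$ ($a = \frac{310334}{-65518} = 310334 \left(- \frac{1}{65518}\right) = - \frac{155167}{32759} \approx -4.7366$)
$V{\left(B,W \right)} = - \frac{B W}{3}$
$V{\left(-214,-54 \right)} + a = \left(- \frac{1}{3}\right) \left(-214\right) \left(-54\right) - \frac{155167}{32759} = -3852 - \frac{155167}{32759} = - \frac{126342835}{32759}$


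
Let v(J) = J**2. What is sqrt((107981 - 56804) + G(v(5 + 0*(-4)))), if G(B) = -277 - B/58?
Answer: 5*sqrt(6849046)/58 ≈ 225.61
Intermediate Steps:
G(B) = -277 - B/58
sqrt((107981 - 56804) + G(v(5 + 0*(-4)))) = sqrt((107981 - 56804) + (-277 - (5 + 0*(-4))**2/58)) = sqrt(51177 + (-277 - (5 + 0)**2/58)) = sqrt(51177 + (-277 - 1/58*5**2)) = sqrt(51177 + (-277 - 1/58*25)) = sqrt(51177 + (-277 - 25/58)) = sqrt(51177 - 16091/58) = sqrt(2952175/58) = 5*sqrt(6849046)/58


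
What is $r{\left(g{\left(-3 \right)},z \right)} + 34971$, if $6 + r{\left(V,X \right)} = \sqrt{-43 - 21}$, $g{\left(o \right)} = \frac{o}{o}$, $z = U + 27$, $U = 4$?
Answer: $34965 + 8 i \approx 34965.0 + 8.0 i$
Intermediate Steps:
$z = 31$ ($z = 4 + 27 = 31$)
$g{\left(o \right)} = 1$
$r{\left(V,X \right)} = -6 + 8 i$ ($r{\left(V,X \right)} = -6 + \sqrt{-43 - 21} = -6 + \sqrt{-64} = -6 + 8 i$)
$r{\left(g{\left(-3 \right)},z \right)} + 34971 = \left(-6 + 8 i\right) + 34971 = 34965 + 8 i$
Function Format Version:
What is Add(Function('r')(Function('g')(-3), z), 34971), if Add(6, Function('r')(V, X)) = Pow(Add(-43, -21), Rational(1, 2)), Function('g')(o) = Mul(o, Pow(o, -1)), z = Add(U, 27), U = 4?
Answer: Add(34965, Mul(8, I)) ≈ Add(34965., Mul(8.0000, I))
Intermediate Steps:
z = 31 (z = Add(4, 27) = 31)
Function('g')(o) = 1
Function('r')(V, X) = Add(-6, Mul(8, I)) (Function('r')(V, X) = Add(-6, Pow(Add(-43, -21), Rational(1, 2))) = Add(-6, Pow(-64, Rational(1, 2))) = Add(-6, Mul(8, I)))
Add(Function('r')(Function('g')(-3), z), 34971) = Add(Add(-6, Mul(8, I)), 34971) = Add(34965, Mul(8, I))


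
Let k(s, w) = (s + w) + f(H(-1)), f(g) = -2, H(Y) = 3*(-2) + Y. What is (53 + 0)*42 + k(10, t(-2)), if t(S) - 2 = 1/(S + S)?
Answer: 8943/4 ≈ 2235.8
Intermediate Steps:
H(Y) = -6 + Y
t(S) = 2 + 1/(2*S) (t(S) = 2 + 1/(S + S) = 2 + 1/(2*S))
k(s, w) = -2 + s + w (k(s, w) = (s + w) - 2 = -2 + s + w)
(53 + 0)*42 + k(10, t(-2)) = (53 + 0)*42 + (-2 + 10 + (2 + (½)/(-2))) = 53*42 + (-2 + 10 + (2 + (½)*(-½))) = 2226 + (-2 + 10 + (2 - ¼)) = 2226 + (-2 + 10 + 7/4) = 2226 + 39/4 = 8943/4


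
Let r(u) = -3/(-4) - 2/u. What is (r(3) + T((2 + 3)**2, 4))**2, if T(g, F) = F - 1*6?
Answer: 529/144 ≈ 3.6736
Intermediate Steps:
T(g, F) = -6 + F (T(g, F) = F - 6 = -6 + F)
r(u) = 3/4 - 2/u (r(u) = -3*(-1/4) - 2/u = 3/4 - 2/u)
(r(3) + T((2 + 3)**2, 4))**2 = ((3/4 - 2/3) + (-6 + 4))**2 = ((3/4 - 2*1/3) - 2)**2 = ((3/4 - 2/3) - 2)**2 = (1/12 - 2)**2 = (-23/12)**2 = 529/144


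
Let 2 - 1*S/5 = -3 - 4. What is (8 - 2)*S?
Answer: 270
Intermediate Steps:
S = 45 (S = 10 - 5*(-3 - 4) = 10 - 5*(-7) = 10 + 35 = 45)
(8 - 2)*S = (8 - 2)*45 = 6*45 = 270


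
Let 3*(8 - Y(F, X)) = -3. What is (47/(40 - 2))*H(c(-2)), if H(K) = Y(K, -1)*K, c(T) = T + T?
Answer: -846/19 ≈ -44.526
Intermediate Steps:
Y(F, X) = 9 (Y(F, X) = 8 - ⅓*(-3) = 8 + 1 = 9)
c(T) = 2*T
H(K) = 9*K
(47/(40 - 2))*H(c(-2)) = (47/(40 - 2))*(9*(2*(-2))) = (47/38)*(9*(-4)) = (47*(1/38))*(-36) = (47/38)*(-36) = -846/19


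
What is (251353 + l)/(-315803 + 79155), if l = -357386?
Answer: 106033/236648 ≈ 0.44806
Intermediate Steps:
(251353 + l)/(-315803 + 79155) = (251353 - 357386)/(-315803 + 79155) = -106033/(-236648) = -106033*(-1/236648) = 106033/236648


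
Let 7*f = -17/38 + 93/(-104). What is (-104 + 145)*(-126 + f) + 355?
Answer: -66654443/13832 ≈ -4818.9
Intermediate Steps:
f = -2651/13832 (f = (-17/38 + 93/(-104))/7 = (-17*1/38 + 93*(-1/104))/7 = (-17/38 - 93/104)/7 = (1/7)*(-2651/1976) = -2651/13832 ≈ -0.19166)
(-104 + 145)*(-126 + f) + 355 = (-104 + 145)*(-126 - 2651/13832) + 355 = 41*(-1745483/13832) + 355 = -71564803/13832 + 355 = -66654443/13832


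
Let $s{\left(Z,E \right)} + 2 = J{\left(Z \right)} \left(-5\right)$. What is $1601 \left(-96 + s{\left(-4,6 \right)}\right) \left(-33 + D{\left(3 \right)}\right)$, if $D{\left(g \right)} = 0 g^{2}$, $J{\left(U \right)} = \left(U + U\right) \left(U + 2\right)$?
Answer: $9404274$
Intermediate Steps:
$J{\left(U \right)} = 2 U \left(2 + U\right)$
$s{\left(Z,E \right)} = -2 - 10 Z \left(2 + Z\right)$ ($s{\left(Z,E \right)} = -2 + 2 Z \left(2 + Z\right) \left(-5\right) = -2 - 10 Z \left(2 + Z\right)$)
$D{\left(g \right)} = 0$
$1601 \left(-96 + s{\left(-4,6 \right)}\right) \left(-33 + D{\left(3 \right)}\right) = 1601 \left(-96 - \left(2 - 40 \left(2 - 4\right)\right)\right) \left(-33 + 0\right) = 1601 \left(-96 - \left(2 - -80\right)\right) \left(-33\right) = 1601 \left(-96 - 82\right) \left(-33\right) = 1601 \left(\left(-178\right) \left(-33\right)\right) = 1601 \cdot 5874 = 9404274$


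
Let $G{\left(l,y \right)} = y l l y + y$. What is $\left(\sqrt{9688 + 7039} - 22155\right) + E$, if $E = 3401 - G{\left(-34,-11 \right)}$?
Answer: $-158619 + \sqrt{16727} \approx -1.5849 \cdot 10^{5}$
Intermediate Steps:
$G{\left(l,y \right)} = y + l^{2} y^{2}$ ($G{\left(l,y \right)} = l y l y + y = y l^{2} y + y = l^{2} y^{2} + y = y + l^{2} y^{2}$)
$E = -136464$ ($E = 3401 - - 11 \left(1 - 11 \left(-34\right)^{2}\right) = 3401 - - 11 \left(1 - 12716\right) = 3401 - \left(-11\right) \left(-12715\right) = 3401 - 139865 = -136464$)
$\left(\sqrt{9688 + 7039} - 22155\right) + E = \left(\sqrt{9688 + 7039} - 22155\right) - 136464 = \left(\sqrt{16727} - 22155\right) - 136464 = \left(-22155 + \sqrt{16727}\right) - 136464 = -158619 + \sqrt{16727}$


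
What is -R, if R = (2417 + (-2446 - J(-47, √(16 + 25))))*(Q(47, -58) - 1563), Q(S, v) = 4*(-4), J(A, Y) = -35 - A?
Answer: -64739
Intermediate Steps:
Q(S, v) = -16
R = 64739 (R = (2417 + (-2446 - (-35 - 1*(-47))))*(-16 - 1563) = (2417 + (-2446 - (-35 + 47)))*(-1579) = (2417 + (-2446 - 1*12))*(-1579) = (2417 + (-2446 - 12))*(-1579) = (2417 - 2458)*(-1579) = -41*(-1579) = 64739)
-R = -1*64739 = -64739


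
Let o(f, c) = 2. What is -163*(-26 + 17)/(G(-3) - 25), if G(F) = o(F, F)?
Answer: -1467/23 ≈ -63.783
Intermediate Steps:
G(F) = 2
-163*(-26 + 17)/(G(-3) - 25) = -163*(-26 + 17)/(2 - 25) = -(-1467)/(-23) = -(-1467)*(-1)/23 = -163*9/23 = -1467/23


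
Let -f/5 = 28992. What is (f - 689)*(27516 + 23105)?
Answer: -7372898029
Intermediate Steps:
f = -144960 (f = -5*28992 = -144960)
(f - 689)*(27516 + 23105) = (-144960 - 689)*(27516 + 23105) = -145649*50621 = -7372898029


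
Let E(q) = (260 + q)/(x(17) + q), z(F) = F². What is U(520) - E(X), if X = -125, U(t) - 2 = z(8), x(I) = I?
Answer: 269/4 ≈ 67.250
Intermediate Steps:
U(t) = 66 (U(t) = 2 + 8² = 2 + 64 = 66)
E(q) = (260 + q)/(17 + q)
U(520) - E(X) = 66 - (260 - 125)/(17 - 125) = 66 - 135/(-108) = 66 - (-1)*135/108 = 66 - 1*(-5/4) = 66 + 5/4 = 269/4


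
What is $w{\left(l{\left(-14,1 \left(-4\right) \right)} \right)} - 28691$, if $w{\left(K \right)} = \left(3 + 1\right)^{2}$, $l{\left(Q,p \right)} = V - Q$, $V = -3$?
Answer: $-28675$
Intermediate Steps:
$l{\left(Q,p \right)} = -3 - Q$
$w{\left(K \right)} = 16$ ($w{\left(K \right)} = 4^{2} = 16$)
$w{\left(l{\left(-14,1 \left(-4\right) \right)} \right)} - 28691 = 16 - 28691 = -28675$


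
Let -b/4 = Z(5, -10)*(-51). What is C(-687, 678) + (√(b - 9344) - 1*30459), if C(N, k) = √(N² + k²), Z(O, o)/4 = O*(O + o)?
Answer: -30459 + 3*√103517 + 52*I*√11 ≈ -29494.0 + 172.46*I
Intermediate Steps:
Z(O, o) = 4*O*(O + o) (Z(O, o) = 4*(O*(O + o)) = 4*O*(O + o))
b = -20400 (b = -4*4*5*(5 - 10)*(-51) = -4*4*5*(-5)*(-51) = -(-400)*(-51) = -4*5100 = -20400)
C(-687, 678) + (√(b - 9344) - 1*30459) = √((-687)² + 678²) + (√(-20400 - 9344) - 1*30459) = √(471969 + 459684) + (√(-29744) - 30459) = √931653 + (52*I*√11 - 30459) = 3*√103517 + (-30459 + 52*I*√11) = -30459 + 3*√103517 + 52*I*√11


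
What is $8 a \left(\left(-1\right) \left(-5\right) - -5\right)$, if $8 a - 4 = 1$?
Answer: $50$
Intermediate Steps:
$a = \frac{5}{8}$ ($a = \frac{1}{2} + \frac{1}{8} \cdot 1 = \frac{1}{2} + \frac{1}{8} = \frac{5}{8} \approx 0.625$)
$8 a \left(\left(-1\right) \left(-5\right) - -5\right) = 8 \cdot \frac{5}{8} \left(\left(-1\right) \left(-5\right) - -5\right) = 5 \left(5 + 5\right) = 5 \cdot 10 = 50$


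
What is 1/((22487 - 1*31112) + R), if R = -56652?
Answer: -1/65277 ≈ -1.5319e-5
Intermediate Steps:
1/((22487 - 1*31112) + R) = 1/((22487 - 1*31112) - 56652) = 1/((22487 - 31112) - 56652) = 1/(-8625 - 56652) = 1/(-65277) = -1/65277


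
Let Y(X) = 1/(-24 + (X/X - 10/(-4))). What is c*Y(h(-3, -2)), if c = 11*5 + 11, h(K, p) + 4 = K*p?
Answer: -132/41 ≈ -3.2195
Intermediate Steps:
h(K, p) = -4 + K*p
c = 66 (c = 55 + 11 = 66)
Y(X) = -2/41 (Y(X) = 1/(-24 + (1 - 10*(-¼))) = 1/(-24 + (1 + 5/2)) = 1/(-24 + 7/2) = 1/(-41/2) = -2/41)
c*Y(h(-3, -2)) = 66*(-2/41) = -132/41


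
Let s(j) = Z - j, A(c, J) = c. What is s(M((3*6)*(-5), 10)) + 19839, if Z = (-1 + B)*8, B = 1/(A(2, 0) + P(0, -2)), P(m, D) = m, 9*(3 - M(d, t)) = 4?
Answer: 178492/9 ≈ 19832.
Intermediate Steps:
M(d, t) = 23/9 (M(d, t) = 3 - ⅑*4 = 3 - 4/9 = 23/9)
B = ½ (B = 1/(2 + 0) = 1/2 = ½ ≈ 0.50000)
Z = -4 (Z = (-1 + ½)*8 = -½*8 = -4)
s(j) = -4 - j
s(M((3*6)*(-5), 10)) + 19839 = (-4 - 1*23/9) + 19839 = (-4 - 23/9) + 19839 = -59/9 + 19839 = 178492/9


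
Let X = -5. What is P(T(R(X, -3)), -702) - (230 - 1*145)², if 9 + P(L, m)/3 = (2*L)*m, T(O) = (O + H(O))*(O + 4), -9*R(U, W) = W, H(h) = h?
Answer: -19420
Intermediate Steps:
R(U, W) = -W/9
T(O) = 2*O*(4 + O) (T(O) = (O + O)*(O + 4) = (2*O)*(4 + O) = 2*O*(4 + O))
P(L, m) = -27 + 6*L*m (P(L, m) = -27 + 3*((2*L)*m) = -27 + 3*(2*L*m) = -27 + 6*L*m)
P(T(R(X, -3)), -702) - (230 - 1*145)² = (-27 + 6*(2*(-⅑*(-3))*(4 - ⅑*(-3)))*(-702)) - (230 - 1*145)² = (-27 + 6*(2*(⅓)*(4 + ⅓))*(-702)) - (230 - 145)² = (-27 + 6*(2*(⅓)*(13/3))*(-702)) - 1*85² = (-27 + 6*(26/9)*(-702)) - 1*7225 = (-27 - 12168) - 7225 = -12195 - 7225 = -19420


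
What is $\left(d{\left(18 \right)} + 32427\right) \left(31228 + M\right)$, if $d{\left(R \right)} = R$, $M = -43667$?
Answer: $-403583355$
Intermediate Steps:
$\left(d{\left(18 \right)} + 32427\right) \left(31228 + M\right) = \left(18 + 32427\right) \left(31228 - 43667\right) = 32445 \left(-12439\right) = -403583355$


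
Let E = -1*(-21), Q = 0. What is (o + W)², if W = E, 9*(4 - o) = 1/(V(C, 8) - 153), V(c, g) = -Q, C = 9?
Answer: 1185149476/1896129 ≈ 625.04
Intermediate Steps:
V(c, g) = 0 (V(c, g) = -1*0 = 0)
E = 21
o = 5509/1377 (o = 4 - 1/(9*(0 - 153)) = 4 - ⅑/(-153) = 4 - ⅑*(-1/153) = 4 + 1/1377 = 5509/1377 ≈ 4.0007)
W = 21
(o + W)² = (5509/1377 + 21)² = (34426/1377)² = 1185149476/1896129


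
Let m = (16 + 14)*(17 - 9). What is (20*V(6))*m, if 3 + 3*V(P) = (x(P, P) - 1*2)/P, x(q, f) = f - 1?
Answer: -4000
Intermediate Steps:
x(q, f) = -1 + f
m = 240 (m = 30*8 = 240)
V(P) = -1 + (-3 + P)/(3*P) (V(P) = -1 + (((-1 + P) - 1*2)/P)/3 = -1 + (((-1 + P) - 2)/P)/3 = -1 + ((-3 + P)/P)/3 = -1 + (-3 + P)/(3*P))
(20*V(6))*m = (20*(-⅔ - 1/6))*240 = (20*(-⅔ - 1*⅙))*240 = (20*(-⅔ - ⅙))*240 = (20*(-⅚))*240 = -50/3*240 = -4000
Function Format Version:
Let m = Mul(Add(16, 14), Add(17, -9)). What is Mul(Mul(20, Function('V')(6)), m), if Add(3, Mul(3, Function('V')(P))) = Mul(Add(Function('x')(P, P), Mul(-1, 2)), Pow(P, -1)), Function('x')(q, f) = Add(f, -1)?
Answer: -4000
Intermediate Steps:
Function('x')(q, f) = Add(-1, f)
m = 240 (m = Mul(30, 8) = 240)
Function('V')(P) = Add(-1, Mul(Rational(1, 3), Pow(P, -1), Add(-3, P))) (Function('V')(P) = Add(-1, Mul(Rational(1, 3), Mul(Add(Add(-1, P), Mul(-1, 2)), Pow(P, -1)))) = Add(-1, Mul(Rational(1, 3), Mul(Add(Add(-1, P), -2), Pow(P, -1)))) = Add(-1, Mul(Rational(1, 3), Mul(Add(-3, P), Pow(P, -1)))) = Add(-1, Mul(Rational(1, 3), Mul(Pow(P, -1), Add(-3, P)))) = Add(-1, Mul(Rational(1, 3), Pow(P, -1), Add(-3, P))))
Mul(Mul(20, Function('V')(6)), m) = Mul(Mul(20, Add(Rational(-2, 3), Mul(-1, Pow(6, -1)))), 240) = Mul(Mul(20, Add(Rational(-2, 3), Mul(-1, Rational(1, 6)))), 240) = Mul(Mul(20, Add(Rational(-2, 3), Rational(-1, 6))), 240) = Mul(Mul(20, Rational(-5, 6)), 240) = Mul(Rational(-50, 3), 240) = -4000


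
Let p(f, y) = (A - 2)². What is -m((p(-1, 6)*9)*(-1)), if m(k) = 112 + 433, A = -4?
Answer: -545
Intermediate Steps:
p(f, y) = 36 (p(f, y) = (-4 - 2)² = (-6)² = 36)
m(k) = 545
-m((p(-1, 6)*9)*(-1)) = -1*545 = -545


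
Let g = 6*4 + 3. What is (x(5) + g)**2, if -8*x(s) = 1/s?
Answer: 1164241/1600 ≈ 727.65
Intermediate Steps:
x(s) = -1/(8*s)
g = 27 (g = 24 + 3 = 27)
(x(5) + g)**2 = (-1/8/5 + 27)**2 = (-1/8*1/5 + 27)**2 = (-1/40 + 27)**2 = (1079/40)**2 = 1164241/1600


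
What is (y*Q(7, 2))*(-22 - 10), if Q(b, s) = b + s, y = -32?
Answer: 9216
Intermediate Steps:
(y*Q(7, 2))*(-22 - 10) = (-32*(7 + 2))*(-22 - 10) = -32*9*(-32) = -288*(-32) = 9216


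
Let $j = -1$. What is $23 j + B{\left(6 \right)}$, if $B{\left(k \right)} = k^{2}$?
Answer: $13$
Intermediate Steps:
$23 j + B{\left(6 \right)} = 23 \left(-1\right) + 6^{2} = -23 + 36 = 13$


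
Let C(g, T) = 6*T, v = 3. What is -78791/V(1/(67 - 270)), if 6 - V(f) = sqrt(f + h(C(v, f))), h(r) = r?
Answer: -13709634/1045 - 78791*I*sqrt(29)/1045 ≈ -13119.0 - 406.03*I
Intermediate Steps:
V(f) = 6 - sqrt(7)*sqrt(f) (V(f) = 6 - sqrt(f + 6*f) = 6 - sqrt(7*f) = 6 - sqrt(7)*sqrt(f))
-78791/V(1/(67 - 270)) = -78791/(6 - sqrt(7)*sqrt(1/(67 - 270))) = -78791/(6 - sqrt(7)*sqrt(1/(-203))) = -78791/(6 - sqrt(7)*sqrt(-1/203)) = -78791/(6 - sqrt(7)*I*sqrt(203)/203) = -78791/(6 - I*sqrt(29)/29)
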